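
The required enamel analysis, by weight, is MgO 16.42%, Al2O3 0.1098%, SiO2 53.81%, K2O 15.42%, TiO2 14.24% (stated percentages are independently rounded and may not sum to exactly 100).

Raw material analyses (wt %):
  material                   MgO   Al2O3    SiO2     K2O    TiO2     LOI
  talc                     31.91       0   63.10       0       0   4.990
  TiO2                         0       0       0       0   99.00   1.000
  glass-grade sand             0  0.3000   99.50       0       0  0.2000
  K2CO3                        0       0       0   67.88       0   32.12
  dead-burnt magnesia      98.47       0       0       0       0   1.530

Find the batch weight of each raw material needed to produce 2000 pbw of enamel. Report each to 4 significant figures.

Working values are displayed (rounded to four significant digits) in the printout; all arithmetic runs at full precision through every step. Each reported number is rounded a single time — all derived quantities, including glass mass, the five compositions, yield, the totals, ignition loss, are rebuilt using the weight values for 2000 pbw of glass at full precision, exactly as shown in problem or answer.
Oxide mass targets, per 2000 pbw enamel:
  MgO: 16.42% × 2000 = 328.4 pbw
  Al2O3: 0.1098% × 2000 = 2.196 pbw
  SiO2: 53.81% × 2000 = 1076 pbw
  K2O: 15.42% × 2000 = 308.4 pbw
  TiO2: 14.24% × 2000 = 284.8 pbw
Sums-versus-targets review using the reported weights, relative to the basis at hand (summed amounts equal target values within answer rounding):
  MgO: 551.3·0.3191 + 154.9·0.9847 = 328.4 pbw (target 328.4 pbw)
  Al2O3: 732.0·0.003000 = 2.196 pbw (target 2.196 pbw)
  SiO2: 551.3·0.6310 + 732.0·0.9950 = 1076 pbw (target 1076 pbw)
  K2O: 454.3·0.6788 = 308.4 pbw (target 308.4 pbw)
  TiO2: 287.7·0.9900 = 284.8 pbw (target 284.8 pbw)
Glass-mass sanity pass: net batch after ignition = 2000 pbw (per-oxide target masses sum to 2000 pbw; the stated basis being 2000 pbw — a pure rounding effect).
Batch total: Σ batch = 2180 pbw; loss to ignition Σ batch·LOI = 180.1 pbw; the yield ratio, glass ÷ batch: 91.74%.

Batch per 2000 pbw enamel:
  talc: 551.3 pbw
  TiO2: 287.7 pbw
  glass-grade sand: 732.0 pbw
  K2CO3: 454.3 pbw
  dead-burnt magnesia: 154.9 pbw
Total batch = 2180 pbw; LOI loss = 180.1 pbw; yield = 91.74%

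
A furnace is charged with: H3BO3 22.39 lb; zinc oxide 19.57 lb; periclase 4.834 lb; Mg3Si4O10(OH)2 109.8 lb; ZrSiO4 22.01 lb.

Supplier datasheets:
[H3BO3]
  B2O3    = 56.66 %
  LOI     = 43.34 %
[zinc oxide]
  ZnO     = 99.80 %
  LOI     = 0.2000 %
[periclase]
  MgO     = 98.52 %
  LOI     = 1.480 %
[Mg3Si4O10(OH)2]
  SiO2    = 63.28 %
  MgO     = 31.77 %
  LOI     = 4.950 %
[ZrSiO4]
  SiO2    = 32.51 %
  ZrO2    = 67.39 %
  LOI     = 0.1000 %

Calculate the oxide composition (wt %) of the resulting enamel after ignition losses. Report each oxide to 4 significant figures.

All arithmetic carries full float precision from first step to last. Mid-chain values are displayed rounded to 4 significant figures as written — each reported number includes exactly one rounding; derived quantities, which include glass mass, five oxide percentages, totals, LOI, the yield, are recomputed at full float precision, precisely as stated by either problem or answer, starting from the weights for 163.3 lb of glass.
Per-oxide mass from batch:
  ZnO: 19.57·0.9980 = 19.53 lb
  SiO2: 109.8·0.6328 + 22.01·0.3251 = 76.64 lb
  B2O3: 22.39·0.5666 = 12.69 lb
  ZrO2: 22.01·0.6739 = 14.83 lb
  MgO: 4.834·0.9852 + 109.8·0.3177 = 39.65 lb
LOI: 22.39·0.4334 + 19.57·0.002000 + 4.834·0.01480 + 109.8·0.04950 + 22.01·0.001000 = 15.27 lb
The glass mass, total less LOI, = 178.6 − 15.27 = 163.3 lb (matching Σ of the oxides)
percent by weight: oxide/glass ×100

Glass mass = 163.3 lb (batch 178.6 − LOI 15.27).
Composition: ZnO 11.96%, SiO2 46.92%, B2O3 7.767%, ZrO2 9.081%, MgO 24.27%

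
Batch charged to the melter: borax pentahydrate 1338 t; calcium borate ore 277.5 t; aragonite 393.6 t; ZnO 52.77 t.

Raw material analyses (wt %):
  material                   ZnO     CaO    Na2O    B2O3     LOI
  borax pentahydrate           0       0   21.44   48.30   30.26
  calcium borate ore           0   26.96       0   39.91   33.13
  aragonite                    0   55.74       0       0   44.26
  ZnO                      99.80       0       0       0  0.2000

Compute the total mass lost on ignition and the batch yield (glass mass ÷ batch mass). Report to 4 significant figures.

LOI loss = 671.1 t; glass = 1391 t; yield = 67.45%

Values along the way are rounded to 4 significant figures when displayed; all internal work maintains exact precision in every operation. A single rounding finalizes every reported number; all derived quantities are rebuilt at full precision (totals, the four compositions, the yield, net glass mass, LOI) starting from the weights at 1391 t of glass as they appear in the problem or answer text.
Loss on ignition, line by line:
  borax pentahydrate: 1338 × 0.3026 = 404.9 t
  calcium borate ore: 277.5 × 0.3313 = 91.94 t
  aragonite: 393.6 × 0.4426 = 174.2 t
  ZnO: 52.77 × 0.002000 = 0.1055 t
Total LOI = 671.1 t
Glass = batch − LOI = 2062 − 671.1 = 1391 t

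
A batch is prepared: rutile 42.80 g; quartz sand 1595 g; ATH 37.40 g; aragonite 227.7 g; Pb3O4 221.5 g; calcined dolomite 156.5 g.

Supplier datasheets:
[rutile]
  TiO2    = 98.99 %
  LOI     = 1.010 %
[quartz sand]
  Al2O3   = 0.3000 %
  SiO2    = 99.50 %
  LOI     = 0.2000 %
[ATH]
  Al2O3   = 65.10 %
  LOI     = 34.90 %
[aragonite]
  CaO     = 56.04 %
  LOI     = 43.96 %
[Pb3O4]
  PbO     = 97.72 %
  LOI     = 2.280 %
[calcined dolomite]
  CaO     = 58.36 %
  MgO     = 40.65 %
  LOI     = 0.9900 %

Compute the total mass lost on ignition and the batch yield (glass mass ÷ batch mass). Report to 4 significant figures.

All internal work maintains full float precision at every stage — mid-chain values are displayed (rounded to four significant figures) as written. Exactly one rounding is applied to each reported value. The derived quantities, which include glass mass, yield, six oxide percentages, the totals, LOI, are rebuilt in full precision, as written in the problem or the answer, from the weighed amounts on 2158 g of glass.
Material-by-material LOI:
  rutile: 42.80 × 0.01010 = 0.4323 g
  quartz sand: 1595 × 0.002000 = 3.190 g
  ATH: 37.40 × 0.3490 = 13.05 g
  aragonite: 227.7 × 0.4396 = 100.1 g
  Pb3O4: 221.5 × 0.02280 = 5.050 g
  calcined dolomite: 156.5 × 0.009900 = 1.549 g
Total LOI = 123.4 g
Glass = batch − LOI = 2281 − 123.4 = 2158 g

LOI loss = 123.4 g; glass = 2158 g; yield = 94.59%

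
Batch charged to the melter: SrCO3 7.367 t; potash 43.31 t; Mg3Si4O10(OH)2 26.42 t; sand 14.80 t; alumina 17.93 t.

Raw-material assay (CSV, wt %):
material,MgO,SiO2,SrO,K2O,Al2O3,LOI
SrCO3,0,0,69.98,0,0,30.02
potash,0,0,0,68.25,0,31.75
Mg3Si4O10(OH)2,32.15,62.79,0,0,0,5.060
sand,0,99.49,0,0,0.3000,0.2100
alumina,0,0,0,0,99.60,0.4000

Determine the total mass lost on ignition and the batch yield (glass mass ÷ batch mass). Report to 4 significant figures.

LOI loss = 17.40 t; glass = 92.42 t; yield = 84.15%

The intermediate values are shown, rounded to 4 significant digits, in the working; the working math runs at full precision at each step. Every reported figure takes a single rounding — all derived quantities (glass mass, the yield, the five compositions, LOI, totals) are carried at exact precision using the weight values on 92.42 t of glass, as given in the problem or the answer.
Ignition loss by material:
  SrCO3: 7.367 × 0.3002 = 2.212 t
  potash: 43.31 × 0.3175 = 13.75 t
  Mg3Si4O10(OH)2: 26.42 × 0.05060 = 1.337 t
  sand: 14.80 × 0.002100 = 0.03108 t
  alumina: 17.93 × 0.004000 = 0.07172 t
Total LOI = 17.40 t
Glass = batch − LOI = 109.8 − 17.40 = 92.42 t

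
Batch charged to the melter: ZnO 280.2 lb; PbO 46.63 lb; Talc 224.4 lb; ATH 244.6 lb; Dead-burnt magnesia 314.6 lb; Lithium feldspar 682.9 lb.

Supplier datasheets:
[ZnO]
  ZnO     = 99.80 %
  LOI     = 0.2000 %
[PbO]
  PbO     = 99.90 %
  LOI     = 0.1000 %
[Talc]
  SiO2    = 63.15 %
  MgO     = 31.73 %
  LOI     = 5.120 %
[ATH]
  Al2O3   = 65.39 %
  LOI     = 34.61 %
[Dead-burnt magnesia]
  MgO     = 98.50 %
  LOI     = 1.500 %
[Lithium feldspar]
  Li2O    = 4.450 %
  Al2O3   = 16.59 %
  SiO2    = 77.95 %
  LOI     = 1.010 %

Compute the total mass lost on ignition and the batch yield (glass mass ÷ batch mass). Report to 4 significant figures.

LOI loss = 108.4 lb; glass = 1685 lb; yield = 93.96%

Mid-chain values appear, rounded to 4 significant figures, alongside each step — the working math runs at exact precision all the way through. A single rounding completes every reported number. The derived quantities (yield, LOI, the six compositions, totals, glass mass) are re-derived from the batch weights at 1685 lb of glass at full float precision, as set out in the question or the answer.
Loss on ignition, line by line:
  ZnO: 280.2 × 0.002000 = 0.5604 lb
  PbO: 46.63 × 0.001000 = 0.04663 lb
  Talc: 224.4 × 0.05120 = 11.49 lb
  ATH: 244.6 × 0.3461 = 84.66 lb
  Dead-burnt magnesia: 314.6 × 0.01500 = 4.719 lb
  Lithium feldspar: 682.9 × 0.01010 = 6.897 lb
Total LOI = 108.4 lb
Glass = batch − LOI = 1793 − 108.4 = 1685 lb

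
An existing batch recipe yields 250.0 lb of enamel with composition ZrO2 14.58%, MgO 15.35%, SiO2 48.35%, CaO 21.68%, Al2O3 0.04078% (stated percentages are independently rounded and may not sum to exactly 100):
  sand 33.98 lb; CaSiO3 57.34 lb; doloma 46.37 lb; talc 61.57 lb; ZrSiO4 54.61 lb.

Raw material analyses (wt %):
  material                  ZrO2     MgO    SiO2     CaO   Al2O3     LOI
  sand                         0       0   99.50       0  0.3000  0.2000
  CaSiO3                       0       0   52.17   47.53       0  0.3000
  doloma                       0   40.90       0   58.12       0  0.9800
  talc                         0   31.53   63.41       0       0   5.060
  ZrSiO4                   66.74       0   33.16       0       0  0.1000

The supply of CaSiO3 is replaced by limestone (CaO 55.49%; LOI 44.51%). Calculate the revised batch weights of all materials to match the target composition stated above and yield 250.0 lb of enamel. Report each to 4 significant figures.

Revised batch per 250.0 lb enamel:
  sand: 33.98 lb
  limestone: 87.20 lb
  doloma: 9.999 lb
  talc: 108.7 lb
  ZrSiO4: 54.61 lb
Total batch = 294.5 lb; LOI loss = 44.53 lb

Intermediates are displayed rounded to 4 significant figures between the steps — all arithmetic carries full precision in all steps; every reported value takes just one rounding — the derived quantities (the yield, totals, glass mass, the five compositions, LOI) are computed in full float precision from the batch weights on 250.0 lb of glass, exactly as printed in either problem or answer.
Oxide mass targets, per 250.0 lb enamel:
  ZrO2: 14.58% × 250.0 = 36.45 lb
  MgO: 15.35% × 250.0 = 38.38 lb
  SiO2: 48.35% × 250.0 = 120.9 lb
  CaO: 21.68% × 250.0 = 54.20 lb
  Al2O3: 0.04078% × 250.0 = 0.1019 lb
Oxide-by-oxide audit from the weights as reported, against the basis in use (delivered sums recover each target up to rounding of the answer):
  ZrO2: 54.61·0.6674 = 36.45 lb (target 36.45 lb)
  MgO: 9.999·0.4090 + 108.7·0.3153 = 38.36 lb (target 38.38 lb)
  SiO2: 33.98·0.9950 + 108.7·0.6341 + 54.61·0.3316 = 120.8 lb (target 120.9 lb)
  CaO: 87.20·0.5549 + 9.999·0.5812 = 54.20 lb (target 54.20 lb)
  Al2O3: 33.98·0.003000 = 0.1019 lb (target 0.1019 lb)
Glass mass check: total batch − LOI = 250.0 lb (the Σ of target masses is 250.0 lb; against the stated basis, 250.0 lb — deltas are rounding alone).
Total batch = Σ batch = 294.5 lb; LOI loss = Σ batch·LOI = 44.53 lb; glass ÷ batch gives a yield of 84.88%.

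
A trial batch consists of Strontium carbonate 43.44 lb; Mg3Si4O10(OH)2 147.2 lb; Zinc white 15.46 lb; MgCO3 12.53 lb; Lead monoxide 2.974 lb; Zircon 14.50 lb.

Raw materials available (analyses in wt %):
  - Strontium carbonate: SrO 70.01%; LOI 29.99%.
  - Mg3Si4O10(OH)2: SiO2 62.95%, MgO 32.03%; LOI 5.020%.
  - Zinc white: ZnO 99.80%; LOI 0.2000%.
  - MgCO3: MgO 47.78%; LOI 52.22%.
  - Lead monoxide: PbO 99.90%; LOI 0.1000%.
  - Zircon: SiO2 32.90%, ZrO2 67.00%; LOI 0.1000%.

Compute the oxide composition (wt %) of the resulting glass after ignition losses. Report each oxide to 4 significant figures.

Glass mass = 209.1 lb (batch 236.1 − LOI 27.01).
Composition: SiO2 46.60%, MgO 25.41%, SrO 14.54%, PbO 1.421%, ZnO 7.379%, ZrO2 4.646%

Rounding to 4 significant digits governs each working value as displayed. The whole derivation maintains full float precision in all steps — exactly one rounding goes into every reported number; derived quantities, which include totals, net glass mass, yield, the six compositions, ignition loss, are recomputed at full precision, as quoted within either problem or answer, using the weight values per 209.1 lb of glass.
Mass of each oxide from the mix:
  SiO2: 147.2·0.6295 + 14.50·0.3290 = 97.43 lb
  MgO: 147.2·0.3203 + 12.53·0.4778 = 53.13 lb
  SrO: 43.44·0.7001 = 30.41 lb
  PbO: 2.974·0.9990 = 2.971 lb
  ZnO: 15.46·0.9980 = 15.43 lb
  ZrO2: 14.50·0.6700 = 9.715 lb
LOI: 43.44·0.2999 + 147.2·0.05020 + 15.46·0.002000 + 12.53·0.5222 + 2.974·0.001000 + 14.50·0.001000 = 27.01 lb
Net of LOI, the glass mass = 236.1 − 27.01 = 209.1 lb (the oxide masses sum to this)
percent by weight: oxide/glass ×100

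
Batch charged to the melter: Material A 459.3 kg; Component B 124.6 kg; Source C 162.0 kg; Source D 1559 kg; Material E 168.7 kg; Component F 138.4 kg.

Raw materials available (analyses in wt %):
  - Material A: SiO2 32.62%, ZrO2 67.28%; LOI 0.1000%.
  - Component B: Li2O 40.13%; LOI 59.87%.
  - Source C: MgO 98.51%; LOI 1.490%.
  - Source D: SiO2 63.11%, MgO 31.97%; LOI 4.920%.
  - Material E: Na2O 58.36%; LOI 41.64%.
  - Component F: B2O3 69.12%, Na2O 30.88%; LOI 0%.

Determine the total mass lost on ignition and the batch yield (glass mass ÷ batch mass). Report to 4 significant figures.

LOI loss = 224.4 kg; glass = 2388 kg; yield = 91.41%

Values along the way are shown (rounded to 4 significant figures) at each printed step; all internal work runs at full precision through every step — every reported figure is rounded just once; all derived quantities are re-derived using the weight values at 2388 kg of glass at exact precision (glass mass, totals, LOI, six oxide percentages, the yield), as quoted within the problem or answer text.
Loss on ignition, line by line:
  Material A: 459.3 × 0.001000 = 0.4593 kg
  Component B: 124.6 × 0.5987 = 74.60 kg
  Source C: 162.0 × 0.01490 = 2.414 kg
  Source D: 1559 × 0.04920 = 76.70 kg
  Material E: 168.7 × 0.4164 = 70.25 kg
  Component F: 138.4 × 0 = 0 kg
Total LOI = 224.4 kg
Glass = batch − LOI = 2612 − 224.4 = 2388 kg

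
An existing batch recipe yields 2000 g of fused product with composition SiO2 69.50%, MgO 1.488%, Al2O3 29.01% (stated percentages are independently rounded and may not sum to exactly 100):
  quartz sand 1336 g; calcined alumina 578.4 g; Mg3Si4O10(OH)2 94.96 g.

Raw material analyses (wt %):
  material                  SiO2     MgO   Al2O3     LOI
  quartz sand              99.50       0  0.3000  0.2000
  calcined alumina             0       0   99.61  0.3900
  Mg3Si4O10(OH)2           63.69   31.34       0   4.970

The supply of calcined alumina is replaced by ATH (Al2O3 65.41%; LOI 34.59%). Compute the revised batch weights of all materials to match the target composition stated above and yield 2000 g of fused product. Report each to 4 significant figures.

Values along the way are shown (rounded to four significant figures) between the steps — the working math holds full float precision from start to finish; every reported number is rounded a single time. The derived quantities (the three compositions, the totals, yield, net glass mass, LOI) are recomputed at exact precision from the batch weights at 2000 g of glass as set out in problem or answer.
Target masses of each oxide per 2000 g fused product:
  SiO2: 69.50% × 2000 = 1390 g
  MgO: 1.488% × 2000 = 29.76 g
  Al2O3: 29.01% × 2000 = 580.2 g
Balance tally, oxide-wise, on the weights just shown, versus the basis set out (sum by sum, the targets are met inside rounding margins):
  SiO2: 1336·0.9950 + 94.96·0.6369 = 1390 g (target 1390 g)
  MgO: 94.96·0.3134 = 29.76 g (target 29.76 g)
  Al2O3: 1336·0.003000 + 880.9·0.6541 = 580.2 g (target 580.2 g)
Consistency of the glass mass: total charge less LOI = 2000 g (summing oxide targets gives 2000 g; the stated basis being 2000 g — rounding explains the deltas).
Whole-batch sum: Σ batch = 2312 g; ignition loss, Σ(batch × LOI) = 312.1 g; as yield: glass ÷ batch → 86.50%.

Revised batch per 2000 g fused product:
  quartz sand: 1336 g
  ATH: 880.9 g
  Mg3Si4O10(OH)2: 94.96 g
Total batch = 2312 g; LOI loss = 312.1 g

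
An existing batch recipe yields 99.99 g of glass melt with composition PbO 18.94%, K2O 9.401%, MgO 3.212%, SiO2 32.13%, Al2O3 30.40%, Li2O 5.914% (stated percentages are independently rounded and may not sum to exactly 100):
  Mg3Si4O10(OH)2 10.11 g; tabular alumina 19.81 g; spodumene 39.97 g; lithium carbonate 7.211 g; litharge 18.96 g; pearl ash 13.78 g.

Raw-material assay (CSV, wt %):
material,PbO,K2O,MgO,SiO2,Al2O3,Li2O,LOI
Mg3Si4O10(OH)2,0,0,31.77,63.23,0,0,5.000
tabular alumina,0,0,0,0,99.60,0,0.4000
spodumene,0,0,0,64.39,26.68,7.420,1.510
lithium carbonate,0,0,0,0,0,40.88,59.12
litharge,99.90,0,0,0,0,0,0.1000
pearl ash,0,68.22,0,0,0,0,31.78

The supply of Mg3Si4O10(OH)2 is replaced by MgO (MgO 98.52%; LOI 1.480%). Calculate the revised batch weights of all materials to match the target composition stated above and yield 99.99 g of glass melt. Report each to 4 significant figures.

Revised batch per 99.99 g glass melt:
  MgO: 3.260 g
  tabular alumina: 17.15 g
  spodumene: 49.89 g
  lithium carbonate: 5.409 g
  litharge: 18.96 g
  pearl ash: 13.78 g
Total batch = 108.4 g; LOI loss = 8.466 g

Mid-chain values are displayed, with 4-significant-figure rounding, as written. Each numeric step keeps full precision all the way through. Each reported figure is rounded exactly once; all derived quantities are rebuilt starting from the weights per 99.99 g of glass at full float precision (six oxide percentages, glass mass, the totals, ignition loss, yield) as written in the problem or the answer.
Target oxide masses per 99.99 g glass melt:
  PbO: 18.94% × 99.99 = 18.94 g
  K2O: 9.401% × 99.99 = 9.400 g
  MgO: 3.212% × 99.99 = 3.212 g
  SiO2: 32.13% × 99.99 = 32.13 g
  Al2O3: 30.40% × 99.99 = 30.40 g
  Li2O: 5.914% × 99.99 = 5.913 g
Oxide-by-oxide audit given the weights on record, per the basis as stated (sum by sum, the targets are met within answer rounding):
  PbO: 18.96·0.9990 = 18.94 g (target 18.94 g)
  K2O: 13.78·0.6822 = 9.401 g (target 9.400 g)
  MgO: 3.260·0.9852 = 3.212 g (target 3.212 g)
  SiO2: 49.89·0.6439 = 32.12 g (target 32.13 g)
  Al2O3: 17.15·0.9960 + 49.89·0.2668 = 30.39 g (target 30.40 g)
  Li2O: 49.89·0.07420 + 5.409·0.4088 = 5.913 g (target 5.913 g)
Mass balance on the glass: batch Σ − ignition loss = 99.98 g (per-oxide target masses sum to 99.99 g; versus the stated basis of 99.99 g — a pure rounding effect).
Batch grand total — Σ batch = 108.4 g; Σ batch·LOI gives LOI loss = 8.466 g; glass ÷ batch gives a yield of 92.19%.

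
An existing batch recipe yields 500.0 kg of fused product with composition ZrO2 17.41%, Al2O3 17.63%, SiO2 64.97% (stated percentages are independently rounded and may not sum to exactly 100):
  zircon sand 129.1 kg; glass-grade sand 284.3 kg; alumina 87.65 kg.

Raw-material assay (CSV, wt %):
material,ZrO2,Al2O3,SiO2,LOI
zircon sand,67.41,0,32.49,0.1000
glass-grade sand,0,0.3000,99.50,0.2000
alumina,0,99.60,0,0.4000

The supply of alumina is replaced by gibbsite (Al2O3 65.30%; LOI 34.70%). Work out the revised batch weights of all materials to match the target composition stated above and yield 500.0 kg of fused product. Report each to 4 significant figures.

The whole derivation runs at full float precision from first step to last — working values are shown (rounded to 4 significant digits) alongside each step; a single rounding finalizes every reported number. Derived quantities, including yield, net glass mass, LOI, the totals, the three compositions, are carried starting from the weights per 500.0 kg of glass at exact precision, as set out in problem or answer.
Oxide mass targets, per 500.0 kg fused product:
  ZrO2: 17.41% × 500.0 = 87.05 kg
  Al2O3: 17.63% × 500.0 = 88.15 kg
  SiO2: 64.97% × 500.0 = 324.8 kg
Verifying the oxide balance given the weights on record, on the stated basis (sum by sum, the targets are met given rounding of the digits):
  ZrO2: 129.1·0.6741 = 87.03 kg (target 87.05 kg)
  Al2O3: 284.3·0.003000 + 133.7·0.6530 = 88.16 kg (target 88.15 kg)
  SiO2: 129.1·0.3249 + 284.3·0.9950 = 324.8 kg (target 324.8 kg)
Mass balance on the glass: total batch − LOI = 500.0 kg (targets for the oxides total 500.0 kg; stated basis 500.0 kg — rounding explains the deltas).
Batch grand total — Σ batch = 547.1 kg; the LOI term Σ batch·LOI equals 47.09 kg; glass ÷ batch gives a yield of 91.39%.

Revised batch per 500.0 kg fused product:
  zircon sand: 129.1 kg
  glass-grade sand: 284.3 kg
  gibbsite: 133.7 kg
Total batch = 547.1 kg; LOI loss = 47.09 kg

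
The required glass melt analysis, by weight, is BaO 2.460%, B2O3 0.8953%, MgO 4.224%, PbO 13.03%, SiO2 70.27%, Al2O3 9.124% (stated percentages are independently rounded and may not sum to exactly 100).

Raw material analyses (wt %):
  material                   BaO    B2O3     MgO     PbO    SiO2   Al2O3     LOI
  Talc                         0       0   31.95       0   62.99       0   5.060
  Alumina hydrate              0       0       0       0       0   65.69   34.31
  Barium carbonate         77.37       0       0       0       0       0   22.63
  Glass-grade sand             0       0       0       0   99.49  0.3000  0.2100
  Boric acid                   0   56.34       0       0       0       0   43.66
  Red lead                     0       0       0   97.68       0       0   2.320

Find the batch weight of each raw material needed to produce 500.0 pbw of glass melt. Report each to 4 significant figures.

Batch per 500.0 pbw glass melt:
  Talc: 66.10 pbw
  Alumina hydrate: 68.03 pbw
  Barium carbonate: 15.90 pbw
  Glass-grade sand: 311.3 pbw
  Boric acid: 7.946 pbw
  Red lead: 66.70 pbw
Total batch = 536.0 pbw; LOI loss = 35.95 pbw; yield = 93.29%

Full precision is held in all steps — intermediates are displayed, rounded to 4 significant figures, between the steps — every reported number receives exactly one rounding. All derived quantities (ignition loss, the totals, the yield, glass mass, six oxide percentages) are computed from the batch weights per 500.0 pbw of glass in full float precision, as quoted within either problem or answer.
Oxide mass targets, per 500.0 pbw glass melt:
  BaO: 2.460% × 500.0 = 12.30 pbw
  B2O3: 0.8953% × 500.0 = 4.476 pbw
  MgO: 4.224% × 500.0 = 21.12 pbw
  PbO: 13.03% × 500.0 = 65.15 pbw
  SiO2: 70.27% × 500.0 = 351.4 pbw
  Al2O3: 9.124% × 500.0 = 45.62 pbw
Checking each oxide sum with the batch weights as given, under the basis named above (oxide sums agree with the targets exact up to rounding of places):
  BaO: 15.90·0.7737 = 12.30 pbw (target 12.30 pbw)
  B2O3: 7.946·0.5634 = 4.477 pbw (target 4.476 pbw)
  MgO: 66.10·0.3195 = 21.12 pbw (target 21.12 pbw)
  PbO: 66.70·0.9768 = 65.15 pbw (target 65.15 pbw)
  SiO2: 66.10·0.6299 + 311.3·0.9949 = 351.3 pbw (target 351.4 pbw)
  Al2O3: 68.03·0.6569 + 311.3·0.003000 = 45.62 pbw (target 45.62 pbw)
Consistency of the glass mass: Σ batch − LOI loss = 500.0 pbw (the targets, summed, come to 500.0 pbw; versus the stated basis of 500.0 pbw — any gap is answer rounding).
Summing the batch: Σ batch = 536.0 pbw; Σ batch·LOI gives LOI loss = 35.95 pbw; as yield: glass ÷ batch → 93.29%.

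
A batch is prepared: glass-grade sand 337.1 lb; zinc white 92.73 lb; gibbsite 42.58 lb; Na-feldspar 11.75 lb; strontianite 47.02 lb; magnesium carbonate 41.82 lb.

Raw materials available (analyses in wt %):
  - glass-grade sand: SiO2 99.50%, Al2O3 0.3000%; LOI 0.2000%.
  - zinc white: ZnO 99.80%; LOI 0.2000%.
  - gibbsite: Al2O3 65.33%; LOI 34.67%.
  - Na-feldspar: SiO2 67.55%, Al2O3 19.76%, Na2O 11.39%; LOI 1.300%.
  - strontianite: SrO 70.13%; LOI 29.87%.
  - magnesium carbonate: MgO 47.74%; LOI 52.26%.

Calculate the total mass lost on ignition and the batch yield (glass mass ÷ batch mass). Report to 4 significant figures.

LOI loss = 51.67 lb; glass = 521.3 lb; yield = 90.98%

The working math keeps full float precision in every operation — mid-chain values are shown rounded to four significant figures across the worked steps; every reported value takes just one rounding — all derived quantities, which include the six compositions, net glass mass, yield, the totals, ignition loss, are computed in full float precision, as quoted within the problem or the answer, from the batch weights on 521.3 lb of glass.
Material-by-material LOI:
  glass-grade sand: 337.1 × 0.002000 = 0.6742 lb
  zinc white: 92.73 × 0.002000 = 0.1855 lb
  gibbsite: 42.58 × 0.3467 = 14.76 lb
  Na-feldspar: 11.75 × 0.01300 = 0.1527 lb
  strontianite: 47.02 × 0.2987 = 14.04 lb
  magnesium carbonate: 41.82 × 0.5226 = 21.86 lb
Total LOI = 51.67 lb
Glass = batch − LOI = 573.0 − 51.67 = 521.3 lb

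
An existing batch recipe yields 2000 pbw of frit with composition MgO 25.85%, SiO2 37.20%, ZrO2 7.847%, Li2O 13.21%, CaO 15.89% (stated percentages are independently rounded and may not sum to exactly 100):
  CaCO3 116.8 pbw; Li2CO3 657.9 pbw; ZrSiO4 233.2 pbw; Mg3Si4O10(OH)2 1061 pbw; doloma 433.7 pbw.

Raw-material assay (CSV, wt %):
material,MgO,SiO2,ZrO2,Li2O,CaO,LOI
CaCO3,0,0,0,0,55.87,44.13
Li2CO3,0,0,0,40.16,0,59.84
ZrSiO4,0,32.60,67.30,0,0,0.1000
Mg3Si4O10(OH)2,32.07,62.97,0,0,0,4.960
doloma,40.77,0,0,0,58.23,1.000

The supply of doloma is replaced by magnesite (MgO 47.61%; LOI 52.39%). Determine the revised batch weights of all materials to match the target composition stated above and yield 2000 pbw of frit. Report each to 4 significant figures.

Values along the way are displayed rounded to 4 significant digits as written. All internal work carries exact precision end to end — a single rounding produces every reported number. All derived quantities, which include the totals, ignition loss, the five compositions, glass mass, yield, are rebuilt in exact precision, as set out in question or answer, from the batch weights per 2000 pbw of glass.
Target masses of each oxide per 2000 pbw frit:
  MgO: 25.85% × 2000 = 517.0 pbw
  SiO2: 37.20% × 2000 = 744.0 pbw
  ZrO2: 7.847% × 2000 = 156.9 pbw
  Li2O: 13.21% × 2000 = 264.2 pbw
  CaO: 15.89% × 2000 = 317.8 pbw
Verifying the oxide balance on the weights just shown, for the quoted basis mass (delivered sums recover each target net of answer rounding effects):
  MgO: 1061·0.3207 + 371.4·0.4761 = 517.1 pbw (target 517.0 pbw)
  SiO2: 233.2·0.3260 + 1061·0.6297 = 744.1 pbw (target 744.0 pbw)
  ZrO2: 233.2·0.6730 = 156.9 pbw (target 156.9 pbw)
  Li2O: 657.9·0.4016 = 264.2 pbw (target 264.2 pbw)
  CaO: 568.8·0.5587 = 317.8 pbw (target 317.8 pbw)
Glass mass check: Σ batch − LOI loss = 2000 pbw (the Σ of target masses is 2000 pbw; with the basis standing at 2000 pbw — a pure rounding effect).
Batch grand total — Σ batch = 2892 pbw; loss to ignition Σ batch·LOI = 892.1 pbw; glass ÷ batch gives a yield of 69.15%.

Revised batch per 2000 pbw frit:
  CaCO3: 568.8 pbw
  Li2CO3: 657.9 pbw
  ZrSiO4: 233.2 pbw
  Mg3Si4O10(OH)2: 1061 pbw
  magnesite: 371.4 pbw
Total batch = 2892 pbw; LOI loss = 892.1 pbw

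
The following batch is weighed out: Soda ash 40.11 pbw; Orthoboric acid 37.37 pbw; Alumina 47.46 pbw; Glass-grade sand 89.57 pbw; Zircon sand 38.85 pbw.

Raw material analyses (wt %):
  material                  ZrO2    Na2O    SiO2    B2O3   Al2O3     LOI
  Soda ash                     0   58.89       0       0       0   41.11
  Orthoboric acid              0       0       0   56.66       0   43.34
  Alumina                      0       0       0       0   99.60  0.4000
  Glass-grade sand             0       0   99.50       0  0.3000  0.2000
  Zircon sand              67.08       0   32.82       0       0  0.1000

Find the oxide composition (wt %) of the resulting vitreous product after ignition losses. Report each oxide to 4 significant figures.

All internal work runs at exact precision from start to finish — mid-chain values are displayed, with 4-significant-figure rounding, within the worked lines. Each reported number sees exactly one rounding; the derived quantities are rebuilt using the weight values for 220.3 pbw of glass in full float precision (the totals, ignition loss, the five compositions, net glass mass, yield), as set out in question or answer.
Per-oxide mass from batch:
  ZrO2: 38.85·0.6708 = 26.06 pbw
  Na2O: 40.11·0.5889 = 23.62 pbw
  SiO2: 89.57·0.9950 + 38.85·0.3282 = 101.9 pbw
  B2O3: 37.37·0.5666 = 21.17 pbw
  Al2O3: 47.46·0.9960 + 89.57·0.003000 = 47.54 pbw
LOI: 40.11·0.4111 + 37.37·0.4334 + 47.46·0.004000 + 89.57·0.002000 + 38.85·0.001000 = 33.09 pbw
Glass mass = batch − LOI = 253.4 − 33.09 = 220.3 pbw (equal to the oxide-mass sum)
percent by weight: oxide/glass ×100

Glass mass = 220.3 pbw (batch 253.4 − LOI 33.09).
Composition: ZrO2 11.83%, Na2O 10.72%, SiO2 46.25%, B2O3 9.613%, Al2O3 21.58%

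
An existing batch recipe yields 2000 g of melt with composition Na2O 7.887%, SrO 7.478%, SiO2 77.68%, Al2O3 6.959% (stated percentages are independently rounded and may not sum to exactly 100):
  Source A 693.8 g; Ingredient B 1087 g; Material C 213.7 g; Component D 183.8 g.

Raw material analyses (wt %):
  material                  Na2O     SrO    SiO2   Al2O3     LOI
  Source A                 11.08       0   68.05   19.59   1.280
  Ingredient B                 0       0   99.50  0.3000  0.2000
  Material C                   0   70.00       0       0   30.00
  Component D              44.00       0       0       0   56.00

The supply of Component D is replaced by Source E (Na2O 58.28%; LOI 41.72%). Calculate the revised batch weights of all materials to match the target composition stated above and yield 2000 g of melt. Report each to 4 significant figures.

Revised batch per 2000 g melt:
  Source A: 693.8 g
  Ingredient B: 1087 g
  Material C: 213.7 g
  Source E: 138.8 g
Total batch = 2133 g; LOI loss = 133.1 g

All internal work keeps full float precision through every step. Mid-chain values are shown, rounded to 4 significant figures, in the working; a single rounding yields every reported figure; all derived quantities (ignition loss, the totals, the four compositions, yield, net glass mass) are re-derived using the weight values on 2000 g of glass at full precision, as they appear in problem or answer.
Oxide-by-oxide targets in 2000 g melt:
  Na2O: 7.887% × 2000 = 157.7 g
  SrO: 7.478% × 2000 = 149.6 g
  SiO2: 77.68% × 2000 = 1554 g
  Al2O3: 6.959% × 2000 = 139.2 g
Oxide-by-oxide audit from the weights as reported, against the basis in use (sums match the target masses exact up to rounding of places):
  Na2O: 693.8·0.1108 + 138.8·0.5828 = 157.8 g (target 157.7 g)
  SrO: 213.7·0.7000 = 149.6 g (target 149.6 g)
  SiO2: 693.8·0.6805 + 1087·0.9950 = 1554 g (target 1554 g)
  Al2O3: 693.8·0.1959 + 1087·0.003000 = 139.2 g (target 139.2 g)
Glass-mass bookkeeping: net batch after ignition = 2000 g (the targets, summed, come to 2000 g; basis as stated: 2000 g — a pure rounding effect).
Adding the batch up: Σ batch = 2133 g; ignition loss, Σ(batch × LOI) = 133.1 g; yield: glass divided by total = 93.76%.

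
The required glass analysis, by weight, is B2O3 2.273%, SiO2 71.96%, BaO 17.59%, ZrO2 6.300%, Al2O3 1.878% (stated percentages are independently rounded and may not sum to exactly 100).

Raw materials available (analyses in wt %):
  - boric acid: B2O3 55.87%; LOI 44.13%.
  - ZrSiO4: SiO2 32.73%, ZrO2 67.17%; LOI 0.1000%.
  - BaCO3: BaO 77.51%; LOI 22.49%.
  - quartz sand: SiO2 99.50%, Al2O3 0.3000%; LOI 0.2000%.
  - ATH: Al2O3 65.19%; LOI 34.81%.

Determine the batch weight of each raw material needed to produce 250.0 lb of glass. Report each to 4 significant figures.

The whole derivation carries full precision from first step to last; values along the way are printed (rounded to four significant digits) alongside each step. Each reported value takes a single rounding; all derived quantities (the five compositions, the totals, the yield, net glass mass, ignition loss) are computed using the weight values per 250.0 lb of glass at full precision, as set out in problem or answer.
Oxide mass targets, per 250.0 lb glass:
  B2O3: 2.273% × 250.0 = 5.682 lb
  SiO2: 71.96% × 250.0 = 179.9 lb
  BaO: 17.59% × 250.0 = 43.98 lb
  ZrO2: 6.300% × 250.0 = 15.75 lb
  Al2O3: 1.878% × 250.0 = 4.695 lb
Sums-versus-targets review on the weights just shown, at the basis given (every target is met by its sum modulo rounding of the values):
  B2O3: 10.17·0.5587 = 5.682 lb (target 5.682 lb)
  SiO2: 23.45·0.3273 + 173.1·0.9950 = 179.9 lb (target 179.9 lb)
  BaO: 56.73·0.7751 = 43.97 lb (target 43.98 lb)
  ZrO2: 23.45·0.6717 = 15.75 lb (target 15.75 lb)
  Al2O3: 173.1·0.003000 + 6.405·0.6519 = 4.695 lb (target 4.695 lb)
Consistency of the glass mass: net batch after ignition = 250.0 lb (the targets, summed, come to 250.0 lb; against the stated basis, 250.0 lb — rounding explains the deltas).
Summing the batch: Σ batch = 269.9 lb; ignition loss, Σ(batch × LOI) = 19.85 lb; glass ÷ batch gives a yield of 92.65%.

Batch per 250.0 lb glass:
  boric acid: 10.17 lb
  ZrSiO4: 23.45 lb
  BaCO3: 56.73 lb
  quartz sand: 173.1 lb
  ATH: 6.405 lb
Total batch = 269.9 lb; LOI loss = 19.85 lb; yield = 92.65%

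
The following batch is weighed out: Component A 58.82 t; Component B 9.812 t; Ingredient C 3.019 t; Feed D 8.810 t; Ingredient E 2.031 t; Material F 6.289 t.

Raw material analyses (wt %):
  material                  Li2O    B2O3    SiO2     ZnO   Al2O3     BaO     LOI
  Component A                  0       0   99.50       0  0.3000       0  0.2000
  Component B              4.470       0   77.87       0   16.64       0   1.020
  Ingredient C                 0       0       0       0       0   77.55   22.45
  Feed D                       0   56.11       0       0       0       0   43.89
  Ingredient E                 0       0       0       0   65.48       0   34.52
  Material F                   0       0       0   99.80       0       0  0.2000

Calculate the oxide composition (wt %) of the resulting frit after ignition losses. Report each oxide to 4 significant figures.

Intermediates are shown rounded to 4 significant figures across the worked steps — every computation carries full float precision all the way through — a single rounding finalizes each reported figure; all derived quantities are carried at full float precision (ignition loss, glass mass, the totals, yield, six oxide percentages) from the weighed amounts per 83.31 t of glass exactly as printed in the problem or answer text.
Oxide-by-oxide delivered mass:
  Li2O: 9.812·0.04470 = 0.4386 t
  B2O3: 8.810·0.5611 = 4.943 t
  SiO2: 58.82·0.9950 + 9.812·0.7787 = 66.17 t
  ZnO: 6.289·0.9980 = 6.276 t
  Al2O3: 58.82·0.003000 + 9.812·0.1664 + 2.031·0.6548 = 3.139 t
  BaO: 3.019·0.7755 = 2.341 t
LOI: 58.82·0.002000 + 9.812·0.01020 + 3.019·0.2245 + 8.810·0.4389 + 2.031·0.3452 + 6.289·0.002000 = 5.476 t
Net of LOI, the glass mass = 88.78 − 5.476 = 83.31 t (matching Σ of the oxides)
wt % = 100 × oxide mass / glass mass

Glass mass = 83.31 t (batch 88.78 − LOI 5.476).
Composition: Li2O 0.5265%, B2O3 5.934%, SiO2 79.43%, ZnO 7.534%, Al2O3 3.768%, BaO 2.810%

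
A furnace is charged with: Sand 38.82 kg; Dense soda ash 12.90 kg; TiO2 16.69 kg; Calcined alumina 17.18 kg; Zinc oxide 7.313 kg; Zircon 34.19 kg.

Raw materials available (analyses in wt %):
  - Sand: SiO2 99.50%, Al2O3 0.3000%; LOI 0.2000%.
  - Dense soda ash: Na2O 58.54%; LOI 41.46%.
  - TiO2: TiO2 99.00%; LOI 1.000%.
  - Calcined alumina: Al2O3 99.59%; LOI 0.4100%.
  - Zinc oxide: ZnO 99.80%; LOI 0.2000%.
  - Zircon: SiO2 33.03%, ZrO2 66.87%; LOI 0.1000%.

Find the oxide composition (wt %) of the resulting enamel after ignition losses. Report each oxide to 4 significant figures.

Glass mass = 121.4 kg (batch 127.1 − LOI 5.712).
Composition: SiO2 41.13%, TiO2 13.61%, Na2O 6.221%, ZrO2 18.84%, Al2O3 14.19%, ZnO 6.013%

The whole derivation runs at full float precision through every step. In-progress results appear rounded to 4 significant figures across the worked steps; a single rounding yields every reported value — all derived quantities (six oxide percentages, the yield, ignition loss, glass mass, the totals) are rebuilt from the batch weights per 121.4 kg of glass at full precision, as they appear in the problem or answer text.
Mass of each oxide from the mix:
  SiO2: 38.82·0.9950 + 34.19·0.3303 = 49.92 kg
  TiO2: 16.69·0.9900 = 16.52 kg
  Na2O: 12.90·0.5854 = 7.552 kg
  ZrO2: 34.19·0.6687 = 22.86 kg
  Al2O3: 38.82·0.003000 + 17.18·0.9959 = 17.23 kg
  ZnO: 7.313·0.9980 = 7.298 kg
LOI: 38.82·0.002000 + 12.90·0.4146 + 16.69·0.01000 + 17.18·0.004100 + 7.313·0.002000 + 34.19·0.001000 = 5.712 kg
The glass mass, total less LOI, = 127.1 − 5.712 = 121.4 kg (the oxide masses sum to this)
percent share: oxide ÷ glass, ×100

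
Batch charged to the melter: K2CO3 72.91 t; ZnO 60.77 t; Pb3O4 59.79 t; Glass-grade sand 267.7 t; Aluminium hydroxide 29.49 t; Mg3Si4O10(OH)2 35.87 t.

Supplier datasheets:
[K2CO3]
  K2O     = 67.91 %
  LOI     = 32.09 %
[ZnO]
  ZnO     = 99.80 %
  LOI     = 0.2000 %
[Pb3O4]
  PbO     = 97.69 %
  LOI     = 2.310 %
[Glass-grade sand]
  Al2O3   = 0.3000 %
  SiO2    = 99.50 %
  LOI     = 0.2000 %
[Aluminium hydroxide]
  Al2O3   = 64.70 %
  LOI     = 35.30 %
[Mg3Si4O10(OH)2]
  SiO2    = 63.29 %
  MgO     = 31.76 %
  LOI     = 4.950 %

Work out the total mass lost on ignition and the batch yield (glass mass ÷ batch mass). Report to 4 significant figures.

LOI loss = 37.62 t; glass = 488.9 t; yield = 92.86%

In-progress results appear rounded off to 4 significant figures across the worked steps; the working math runs at exact precision through the solve — every reported result takes a single rounding. The derived quantities are carried from the batch weights per 488.9 t of glass in exact precision (glass mass, ignition loss, the six compositions, the totals, yield) exactly as printed in problem or answer.
Ignition loss by material:
  K2CO3: 72.91 × 0.3209 = 23.40 t
  ZnO: 60.77 × 0.002000 = 0.1215 t
  Pb3O4: 59.79 × 0.02310 = 1.381 t
  Glass-grade sand: 267.7 × 0.002000 = 0.5354 t
  Aluminium hydroxide: 29.49 × 0.3530 = 10.41 t
  Mg3Si4O10(OH)2: 35.87 × 0.04950 = 1.776 t
Total LOI = 37.62 t
Glass = batch − LOI = 526.5 − 37.62 = 488.9 t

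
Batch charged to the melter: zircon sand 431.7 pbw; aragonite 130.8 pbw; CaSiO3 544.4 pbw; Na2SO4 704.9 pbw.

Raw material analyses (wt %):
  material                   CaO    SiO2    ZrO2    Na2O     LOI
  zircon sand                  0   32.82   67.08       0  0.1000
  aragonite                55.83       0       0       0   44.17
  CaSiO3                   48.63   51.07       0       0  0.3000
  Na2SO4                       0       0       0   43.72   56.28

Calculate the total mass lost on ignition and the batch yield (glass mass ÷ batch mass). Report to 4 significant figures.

LOI loss = 456.6 pbw; glass = 1355 pbw; yield = 74.80%

Values along the way appear (rounded to four significant figures) between the steps — exact precision is carried through the solve. Every reported value is rounded a single time. All derived quantities are re-derived using the weight values for 1355 pbw of glass in full precision (glass mass, the four compositions, yield, totals, ignition loss) precisely as stated by either problem or answer.
Each material's LOI contribution:
  zircon sand: 431.7 × 0.001000 = 0.4317 pbw
  aragonite: 130.8 × 0.4417 = 57.77 pbw
  CaSiO3: 544.4 × 0.003000 = 1.633 pbw
  Na2SO4: 704.9 × 0.5628 = 396.7 pbw
Total LOI = 456.6 pbw
Glass = batch − LOI = 1812 − 456.6 = 1355 pbw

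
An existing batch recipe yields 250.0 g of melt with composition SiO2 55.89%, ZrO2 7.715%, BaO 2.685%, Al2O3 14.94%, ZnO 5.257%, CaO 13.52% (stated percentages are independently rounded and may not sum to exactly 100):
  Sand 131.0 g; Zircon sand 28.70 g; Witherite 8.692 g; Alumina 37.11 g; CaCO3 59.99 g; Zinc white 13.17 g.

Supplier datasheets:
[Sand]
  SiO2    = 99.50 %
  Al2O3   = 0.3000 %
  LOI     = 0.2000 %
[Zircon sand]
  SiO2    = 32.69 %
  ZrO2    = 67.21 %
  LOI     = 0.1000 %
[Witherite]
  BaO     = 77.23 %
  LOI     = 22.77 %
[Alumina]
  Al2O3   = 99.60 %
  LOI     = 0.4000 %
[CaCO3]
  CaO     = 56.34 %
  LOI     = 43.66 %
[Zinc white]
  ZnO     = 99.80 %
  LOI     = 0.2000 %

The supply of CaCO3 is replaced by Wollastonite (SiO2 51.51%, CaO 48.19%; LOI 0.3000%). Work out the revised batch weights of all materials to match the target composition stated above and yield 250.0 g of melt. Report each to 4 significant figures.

Mid-chain values are displayed, rounded to 4 significant figures, alongside each step; exact precision is carried at all times — each reported number is rounded only once. All derived quantities (ignition loss, net glass mass, the yield, totals, six oxide percentages) are recomputed starting from the weights for 250.0 g of glass at full precision as they appear in the problem or answer text.
Per-oxide target masses for 250.0 g melt:
  SiO2: 55.89% × 250.0 = 139.7 g
  ZrO2: 7.715% × 250.0 = 19.29 g
  BaO: 2.685% × 250.0 = 6.712 g
  Al2O3: 14.94% × 250.0 = 37.35 g
  ZnO: 5.257% × 250.0 = 13.14 g
  CaO: 13.52% × 250.0 = 33.80 g
Per-oxide balance check working from each reported weight, relative to the basis at hand (every target is met by its sum modulo rounding of the values):
  SiO2: 94.69·0.9950 + 28.70·0.3269 + 70.14·0.5151 = 139.7 g (target 139.7 g)
  ZrO2: 28.70·0.6721 = 19.29 g (target 19.29 g)
  BaO: 8.692·0.7723 = 6.713 g (target 6.712 g)
  Al2O3: 94.69·0.003000 + 37.21·0.9960 = 37.35 g (target 37.35 g)
  ZnO: 13.17·0.9980 = 13.14 g (target 13.14 g)
  CaO: 70.14·0.4819 = 33.80 g (target 33.80 g)
Glass-mass closure: Σ batch − LOI loss = 250.0 g (per-oxide target masses sum to 250.0 g; the stated basis being 250.0 g — deltas are rounding alone).
Adding the batch up: Σ batch = 252.6 g; LOI loss = Σ batch·LOI = 2.583 g; glass ÷ batch gives a yield of 98.98%.

Revised batch per 250.0 g melt:
  Sand: 94.69 g
  Zircon sand: 28.70 g
  Witherite: 8.692 g
  Alumina: 37.21 g
  Wollastonite: 70.14 g
  Zinc white: 13.17 g
Total batch = 252.6 g; LOI loss = 2.583 g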